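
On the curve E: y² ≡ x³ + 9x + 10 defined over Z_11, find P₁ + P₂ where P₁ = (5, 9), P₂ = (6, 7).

(5, 9) + (6, 7). λ = (7 - 9)/(6 - 5) ≡ 9/1 mod 11. 1⁻¹ ≡ 1 (mod 11) since 1·1 = 1 ≡ 1, so λ ≡ 9.
  x = λ² - 5 - 6 = 81 - 11 ≡ 4; y = λ·(5 - 4) - 9 ≡ 0. → (4, 0)

(4, 0)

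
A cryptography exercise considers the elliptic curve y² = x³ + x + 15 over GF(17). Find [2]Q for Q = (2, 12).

tangent at (2, 12): λ = (3·2² + 1)/(2·12) ≡ 13/7. 7⁻¹ ≡ 5 (mod 17) since 7·5 = 35 ≡ 1, so λ ≡ 13·5 ≡ 14.
  x = λ² - 2 - 2 = 196 - 4 ≡ 5; y = λ·(2 - 5) - 12 ≡ 14. → (5, 14)

(5, 14)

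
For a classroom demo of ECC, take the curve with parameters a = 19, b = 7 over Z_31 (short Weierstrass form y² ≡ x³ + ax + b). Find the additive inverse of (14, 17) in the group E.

-(14, 17) = (14, -17 mod 31) = (14, 14).

(14, 14)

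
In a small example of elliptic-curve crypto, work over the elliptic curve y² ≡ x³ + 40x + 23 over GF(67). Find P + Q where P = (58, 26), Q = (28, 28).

(62, 10)

(58, 26) + (28, 28). λ = (28 - 26)/(28 - 58) ≡ 2/37 mod 67. 37⁻¹ ≡ 29 (mod 67) since 37·29 = 1073 ≡ 1, so λ ≡ 58.
  x = λ² - 58 - 28 = 3364 - 86 ≡ 62; y = λ·(58 - 62) - 26 ≡ 10. → (62, 10)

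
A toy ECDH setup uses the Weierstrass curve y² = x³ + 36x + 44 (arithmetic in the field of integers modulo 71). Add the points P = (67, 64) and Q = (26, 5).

(52, 13)

(67, 64) + (26, 5). λ = (5 - 64)/(26 - 67) ≡ 12/30 mod 71. 30⁻¹ ≡ 45 (mod 71), so λ ≡ 43.
  x = λ² - 67 - 26 = 1849 - 93 ≡ 52; y = λ·(67 - 52) - 64 ≡ 13. → (52, 13)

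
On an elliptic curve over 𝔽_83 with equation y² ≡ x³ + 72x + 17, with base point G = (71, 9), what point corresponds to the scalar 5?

(20, 24)

Repeated addition: build up to 5G.
2G: tangent at (71, 9): λ = (3·71² + 72)/(2·9) ≡ 6/18. 18⁻¹ ≡ 60 (mod 83) since 18·60 = 1080 ≡ 1, so λ ≡ 6·60 ≡ 28.
  x = λ² - 71 - 71 = 784 - 142 ≡ 61; y = λ·(71 - 61) - 9 ≡ 22. → (61, 22)
3G: (61, 22) + (71, 9). λ = (9 - 22)/(71 - 61) ≡ 70/10 mod 83. 10⁻¹ ≡ 25 (mod 83), so λ ≡ 7.
  x = λ² - 61 - 71 = 49 - 132 ≡ 0; y = λ·(61 - 0) - 22 ≡ 73. → (0, 73)
4G: (0, 73) + (71, 9). λ = (9 - 73)/(71 - 0) ≡ 19/71 mod 83. 71⁻¹ ≡ 76 (mod 83), so λ ≡ 33.
  x = λ² - 0 - 71 = 1089 - 71 ≡ 22; y = λ·(0 - 22) - 73 ≡ 31. → (22, 31)
5G: (22, 31) + (71, 9). λ = (9 - 31)/(71 - 22) ≡ 61/49 mod 83. 49⁻¹ ≡ 61 (mod 83), so λ ≡ 69.
  x = λ² - 22 - 71 = 4761 - 93 ≡ 20; y = λ·(22 - 20) - 31 ≡ 24. → (20, 24)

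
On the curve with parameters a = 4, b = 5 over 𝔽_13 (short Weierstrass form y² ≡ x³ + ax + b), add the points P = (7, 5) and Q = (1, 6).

(7, 5) + (1, 6). λ = (6 - 5)/(1 - 7) ≡ 1/7 mod 13. 7⁻¹ ≡ 2 (mod 13) since 7·2 = 14 ≡ 1, so λ ≡ 2.
  x = λ² - 7 - 1 = 4 - 8 ≡ 9; y = λ·(7 - 9) - 5 ≡ 4. → (9, 4)

(9, 4)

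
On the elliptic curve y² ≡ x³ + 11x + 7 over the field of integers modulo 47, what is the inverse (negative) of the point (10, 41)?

(10, 6)

-(10, 41) = (10, -41 mod 47) = (10, 6).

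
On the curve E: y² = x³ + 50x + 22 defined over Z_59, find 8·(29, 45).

(48, 18)

Write Q = (29, 45).
Repeated addition: build up to 8Q.
2Q: tangent at (29, 45): λ = (3·29² + 50)/(2·45) ≡ 36/31. 31⁻¹ ≡ 40 (mod 59), so λ ≡ 36·40 ≡ 24.
  x = λ² - 29 - 29 = 576 - 58 ≡ 46; y = λ·(29 - 46) - 45 ≡ 19. → (46, 19)
3Q: (46, 19) + (29, 45). λ = (45 - 19)/(29 - 46) ≡ 26/42 mod 59. 42⁻¹ ≡ 52 (mod 59), so λ ≡ 54.
  x = λ² - 46 - 29 = 2916 - 75 ≡ 9; y = λ·(46 - 9) - 19 ≡ 32. → (9, 32)
4Q: (9, 32) + (29, 45). λ = (45 - 32)/(29 - 9) ≡ 13/20 mod 59. 20⁻¹ ≡ 3 (mod 59) since 20·3 = 60 ≡ 1, so λ ≡ 39.
  x = λ² - 9 - 29 = 1521 - 38 ≡ 8; y = λ·(9 - 8) - 32 ≡ 7. → (8, 7)
5Q: (8, 7) + (29, 45). λ = (45 - 7)/(29 - 8) ≡ 38/21 mod 59. 21⁻¹ ≡ 45 (mod 59) since 21·45 = 945 ≡ 1, so λ ≡ 58.
  x = λ² - 8 - 29 = 3364 - 37 ≡ 23; y = λ·(8 - 23) - 7 ≡ 8. → (23, 8)
6Q: (23, 8) + (29, 45). λ = (45 - 8)/(29 - 23) ≡ 37/6 mod 59. 6⁻¹ ≡ 10 (mod 59), so λ ≡ 16.
  x = λ² - 23 - 29 = 256 - 52 ≡ 27; y = λ·(23 - 27) - 8 ≡ 46. → (27, 46)
7Q: (27, 46) + (29, 45). λ = (45 - 46)/(29 - 27) ≡ 58/2 mod 59. 2⁻¹ ≡ 30 (mod 59) since 2·30 = 60 ≡ 1, so λ ≡ 29.
  x = λ² - 27 - 29 = 841 - 56 ≡ 18; y = λ·(27 - 18) - 46 ≡ 38. → (18, 38)
8Q: (18, 38) + (29, 45). λ = (45 - 38)/(29 - 18) ≡ 7/11 mod 59. 11⁻¹ ≡ 43 (mod 59) since 11·43 = 473 ≡ 1, so λ ≡ 6.
  x = λ² - 18 - 29 = 36 - 47 ≡ 48; y = λ·(18 - 48) - 38 ≡ 18. → (48, 18)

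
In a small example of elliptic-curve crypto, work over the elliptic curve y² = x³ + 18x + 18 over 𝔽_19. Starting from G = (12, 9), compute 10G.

Repeated addition: build up to 10G.
2G: tangent at (12, 9): λ = (3·12² + 18)/(2·9) ≡ 13/18. 18⁻¹ ≡ 18 (mod 19) since 18·18 = 324 ≡ 1, so λ ≡ 13·18 ≡ 6.
  x = λ² - 12 - 12 = 36 - 24 ≡ 12; y = λ·(12 - 12) - 9 ≡ 10. → (12, 10)
3G: (12, 10) + (12, 9): same x and y₁ ≡ -y₂, so the sum is O.
4G: O + (12, 9) = (12, 9) (identity).
5G: tangent at (12, 9): λ = (3·12² + 18)/(2·9) ≡ 13/18. 18⁻¹ ≡ 18 (mod 19), so λ ≡ 13·18 ≡ 6.
  x = λ² - 12 - 12 = 36 - 24 ≡ 12; y = λ·(12 - 12) - 9 ≡ 10. → (12, 10)
6G: (12, 10) + (12, 9): same x and y₁ ≡ -y₂, so the sum is O.
7G: O + (12, 9) = (12, 9) (identity).
8G: tangent at (12, 9): λ = (3·12² + 18)/(2·9) ≡ 13/18. 18⁻¹ ≡ 18 (mod 19) since 18·18 = 324 ≡ 1, so λ ≡ 13·18 ≡ 6.
  x = λ² - 12 - 12 = 36 - 24 ≡ 12; y = λ·(12 - 12) - 9 ≡ 10. → (12, 10)
9G: (12, 10) + (12, 9): same x and y₁ ≡ -y₂, so the sum is O.
10G: O + (12, 9) = (12, 9) (identity).

(12, 9)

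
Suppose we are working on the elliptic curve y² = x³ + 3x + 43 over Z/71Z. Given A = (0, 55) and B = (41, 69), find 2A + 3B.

(59, 14)

First 2A:
Repeated addition: build up to 2A.
2A: tangent at (0, 55): λ = (3·0² + 3)/(2·55) ≡ 3/39. 39⁻¹ ≡ 51 (mod 71), so λ ≡ 3·51 ≡ 11.
  x = λ² - 0 - 0 = 121 - 0 ≡ 50; y = λ·(0 - 50) - 55 ≡ 34. → (50, 34)
2A = (50, 34).
Next 3B:
Repeated addition: build up to 3B.
2B: tangent at (41, 69): λ = (3·41² + 3)/(2·69) ≡ 5/67. 67⁻¹ ≡ 53 (mod 71), so λ ≡ 5·53 ≡ 52.
  x = λ² - 41 - 41 = 2704 - 82 ≡ 66; y = λ·(41 - 66) - 69 ≡ 51. → (66, 51)
3B: (66, 51) + (41, 69). λ = (69 - 51)/(41 - 66) ≡ 18/46 mod 71. 46⁻¹ ≡ 17 (mod 71), so λ ≡ 22.
  x = λ² - 66 - 41 = 484 - 107 ≡ 22; y = λ·(66 - 22) - 51 ≡ 65. → (22, 65)
3B = (22, 65).
Finally 2A + 3B:
(50, 34) + (22, 65). λ = (65 - 34)/(22 - 50) ≡ 31/43 mod 71. 43⁻¹ ≡ 38 (mod 71), so λ ≡ 42.
  x = λ² - 50 - 22 = 1764 - 72 ≡ 59; y = λ·(50 - 59) - 34 ≡ 14. → (59, 14)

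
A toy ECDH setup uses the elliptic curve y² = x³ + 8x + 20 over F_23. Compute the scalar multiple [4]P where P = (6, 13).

(6, 13)

Double-and-add on 4 = (100)₂. Start with P = (6, 13) for the leading 1-bit.
double: tangent at (6, 13): λ = (3·6² + 8)/(2·13) ≡ 1/3. 3⁻¹ ≡ 8 (mod 23), so λ ≡ 1·8 ≡ 8.
  x = λ² - 6 - 6 = 64 - 12 ≡ 6; y = λ·(6 - 6) - 13 ≡ 10. → (6, 10)
double: tangent at (6, 10): λ = (3·6² + 8)/(2·10) ≡ 1/20. 20⁻¹ ≡ 15 (mod 23), so λ ≡ 1·15 ≡ 15.
  x = λ² - 6 - 6 = 225 - 12 ≡ 6; y = λ·(6 - 6) - 10 ≡ 13. → (6, 13)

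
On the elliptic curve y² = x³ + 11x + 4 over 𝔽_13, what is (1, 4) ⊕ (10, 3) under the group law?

(11, 0)

(1, 4) + (10, 3). λ = (3 - 4)/(10 - 1) ≡ 12/9 mod 13. 9⁻¹ ≡ 3 (mod 13) since 9·3 = 27 ≡ 1, so λ ≡ 10.
  x = λ² - 1 - 10 = 100 - 11 ≡ 11; y = λ·(1 - 11) - 4 ≡ 0. → (11, 0)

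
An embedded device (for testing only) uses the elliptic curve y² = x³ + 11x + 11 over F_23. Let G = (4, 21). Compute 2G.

(4, 2)

tangent at (4, 21): λ = (3·4² + 11)/(2·21) ≡ 13/19. 19⁻¹ ≡ 17 (mod 23), so λ ≡ 13·17 ≡ 14.
  x = λ² - 4 - 4 = 196 - 8 ≡ 4; y = λ·(4 - 4) - 21 ≡ 2. → (4, 2)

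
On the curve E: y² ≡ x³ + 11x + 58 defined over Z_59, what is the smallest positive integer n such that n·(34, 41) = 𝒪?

2P: tangent at (34, 41): λ = (3·34² + 11)/(2·41) ≡ 57/23. 23⁻¹ ≡ 18 (mod 59) since 23·18 = 414 ≡ 1, so λ ≡ 57·18 ≡ 23.
  x = λ² - 34 - 34 = 529 - 68 ≡ 48; y = λ·(34 - 48) - 41 ≡ 50. → (48, 50)
3P: (48, 50) + (34, 41). λ = (41 - 50)/(34 - 48) ≡ 50/45 mod 59. 45⁻¹ ≡ 21 (mod 59), so λ ≡ 47.
  x = λ² - 48 - 34 = 2209 - 82 ≡ 3; y = λ·(48 - 3) - 50 ≡ 0. → (3, 0)
4P: (3, 0) + (34, 41). λ = (41 - 0)/(34 - 3) ≡ 41/31 mod 59. 31⁻¹ ≡ 40 (mod 59), so λ ≡ 47.
  x = λ² - 3 - 34 = 2209 - 37 ≡ 48; y = λ·(3 - 48) - 0 ≡ 9. → (48, 9)
5P: (48, 9) + (34, 41). λ = (41 - 9)/(34 - 48) ≡ 32/45 mod 59. 45⁻¹ ≡ 21 (mod 59) since 45·21 = 945 ≡ 1, so λ ≡ 23.
  x = λ² - 48 - 34 = 529 - 82 ≡ 34; y = λ·(48 - 34) - 9 ≡ 18. → (34, 18)
6P: (34, 18) + (34, 41): same x and y₁ ≡ -y₂, so the sum is 𝒪.
6P = 𝒪, so the order is 6.

6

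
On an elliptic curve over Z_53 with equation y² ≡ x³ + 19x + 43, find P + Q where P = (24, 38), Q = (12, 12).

(32, 33)

(24, 38) + (12, 12). λ = (12 - 38)/(12 - 24) ≡ 27/41 mod 53. 41⁻¹ ≡ 22 (mod 53), so λ ≡ 11.
  x = λ² - 24 - 12 = 121 - 36 ≡ 32; y = λ·(24 - 32) - 38 ≡ 33. → (32, 33)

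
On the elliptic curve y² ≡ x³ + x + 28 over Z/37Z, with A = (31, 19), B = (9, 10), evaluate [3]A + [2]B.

(36, 10)

First 3A:
Repeated addition: build up to 3A.
2A: tangent at (31, 19): λ = (3·31² + 1)/(2·19) ≡ 35/1. 1⁻¹ ≡ 1 (mod 37), so λ ≡ 35·1 ≡ 35.
  x = λ² - 31 - 31 = 1225 - 62 ≡ 16; y = λ·(31 - 16) - 19 ≡ 25. → (16, 25)
3A: (16, 25) + (31, 19). λ = (19 - 25)/(31 - 16) ≡ 31/15 mod 37. 15⁻¹ ≡ 5 (mod 37), so λ ≡ 7.
  x = λ² - 16 - 31 = 49 - 47 ≡ 2; y = λ·(16 - 2) - 25 ≡ 36. → (2, 36)
3A = (2, 36).
Next 2B:
Repeated addition: build up to 2B.
2B: tangent at (9, 10): λ = (3·9² + 1)/(2·10) ≡ 22/20. 20⁻¹ ≡ 13 (mod 37), so λ ≡ 22·13 ≡ 27.
  x = λ² - 9 - 9 = 729 - 18 ≡ 8; y = λ·(9 - 8) - 10 ≡ 17. → (8, 17)
2B = (8, 17).
Finally 3A + 2B:
(2, 36) + (8, 17). λ = (17 - 36)/(8 - 2) ≡ 18/6 mod 37. 6⁻¹ ≡ 31 (mod 37), so λ ≡ 3.
  x = λ² - 2 - 8 = 9 - 10 ≡ 36; y = λ·(2 - 36) - 36 ≡ 10. → (36, 10)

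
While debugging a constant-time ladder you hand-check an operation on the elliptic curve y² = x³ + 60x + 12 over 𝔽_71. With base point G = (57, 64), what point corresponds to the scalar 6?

Repeated addition: build up to 6G.
2G: tangent at (57, 64): λ = (3·57² + 60)/(2·64) ≡ 9/57. 57⁻¹ ≡ 5 (mod 71), so λ ≡ 9·5 ≡ 45.
  x = λ² - 57 - 57 = 2025 - 114 ≡ 65; y = λ·(57 - 65) - 64 ≡ 2. → (65, 2)
3G: (65, 2) + (57, 64). λ = (64 - 2)/(57 - 65) ≡ 62/63 mod 71. 63⁻¹ ≡ 62 (mod 71), so λ ≡ 10.
  x = λ² - 65 - 57 = 100 - 122 ≡ 49; y = λ·(65 - 49) - 2 ≡ 16. → (49, 16)
4G: (49, 16) + (57, 64). λ = (64 - 16)/(57 - 49) ≡ 48/8 mod 71. 8⁻¹ ≡ 9 (mod 71), so λ ≡ 6.
  x = λ² - 49 - 57 = 36 - 106 ≡ 1; y = λ·(49 - 1) - 16 ≡ 59. → (1, 59)
5G: (1, 59) + (57, 64). λ = (64 - 59)/(57 - 1) ≡ 5/56 mod 71. 56⁻¹ ≡ 52 (mod 71), so λ ≡ 47.
  x = λ² - 1 - 57 = 2209 - 58 ≡ 21; y = λ·(1 - 21) - 59 ≡ 66. → (21, 66)
6G: (21, 66) + (57, 64). λ = (64 - 66)/(57 - 21) ≡ 69/36 mod 71. 36⁻¹ ≡ 2 (mod 71), so λ ≡ 67.
  x = λ² - 21 - 57 = 4489 - 78 ≡ 9; y = λ·(21 - 9) - 66 ≡ 28. → (9, 28)

(9, 28)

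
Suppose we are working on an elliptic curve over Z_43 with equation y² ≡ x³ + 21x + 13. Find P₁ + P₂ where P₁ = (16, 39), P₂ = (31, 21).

(16, 39) + (31, 21). λ = (21 - 39)/(31 - 16) ≡ 25/15 mod 43. 15⁻¹ ≡ 23 (mod 43) since 15·23 = 345 ≡ 1, so λ ≡ 16.
  x = λ² - 16 - 31 = 256 - 47 ≡ 37; y = λ·(16 - 37) - 39 ≡ 12. → (37, 12)

(37, 12)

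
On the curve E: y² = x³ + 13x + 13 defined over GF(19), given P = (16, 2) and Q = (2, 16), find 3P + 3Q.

(17, 13)

First 3P:
Repeated addition: build up to 3P.
2P: tangent at (16, 2): λ = (3·16² + 13)/(2·2) ≡ 2/4. 4⁻¹ ≡ 5 (mod 19), so λ ≡ 2·5 ≡ 10.
  x = λ² - 16 - 16 = 100 - 32 ≡ 11; y = λ·(16 - 11) - 2 ≡ 10. → (11, 10)
3P: (11, 10) + (16, 2). λ = (2 - 10)/(16 - 11) ≡ 11/5 mod 19. 5⁻¹ ≡ 4 (mod 19), so λ ≡ 6.
  x = λ² - 11 - 16 = 36 - 27 ≡ 9; y = λ·(11 - 9) - 10 ≡ 2. → (9, 2)
3P = (9, 2).
Next 3Q:
Repeated addition: build up to 3Q.
2Q: tangent at (2, 16): λ = (3·2² + 13)/(2·16) ≡ 6/13. 13⁻¹ ≡ 3 (mod 19), so λ ≡ 6·3 ≡ 18.
  x = λ² - 2 - 2 = 324 - 4 ≡ 16; y = λ·(2 - 16) - 16 ≡ 17. → (16, 17)
3Q: (16, 17) + (2, 16). λ = (16 - 17)/(2 - 16) ≡ 18/5 mod 19. 5⁻¹ ≡ 4 (mod 19), so λ ≡ 15.
  x = λ² - 16 - 2 = 225 - 18 ≡ 17; y = λ·(16 - 17) - 17 ≡ 6. → (17, 6)
3Q = (17, 6).
Finally 3P + 3Q:
(9, 2) + (17, 6). λ = (6 - 2)/(17 - 9) ≡ 4/8 mod 19. 8⁻¹ ≡ 12 (mod 19), so λ ≡ 10.
  x = λ² - 9 - 17 = 100 - 26 ≡ 17; y = λ·(9 - 17) - 2 ≡ 13. → (17, 13)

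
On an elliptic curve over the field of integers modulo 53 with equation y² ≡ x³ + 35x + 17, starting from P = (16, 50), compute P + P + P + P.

Double-and-add on 4 = (100)₂. Start with P = (16, 50) for the leading 1-bit.
double: tangent at (16, 50): λ = (3·16² + 35)/(2·50) ≡ 8/47. 47⁻¹ ≡ 44 (mod 53) since 47·44 = 2068 ≡ 1, so λ ≡ 8·44 ≡ 34.
  x = λ² - 16 - 16 = 1156 - 32 ≡ 11; y = λ·(16 - 11) - 50 ≡ 14. → (11, 14)
double: tangent at (11, 14): λ = (3·11² + 35)/(2·14) ≡ 27/28. 28⁻¹ ≡ 36 (mod 53) since 28·36 = 1008 ≡ 1, so λ ≡ 27·36 ≡ 18.
  x = λ² - 11 - 11 = 324 - 22 ≡ 37; y = λ·(11 - 37) - 14 ≡ 48. → (37, 48)

(37, 48)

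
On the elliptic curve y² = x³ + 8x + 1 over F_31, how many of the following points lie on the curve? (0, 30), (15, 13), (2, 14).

1

(0, 30): 30² ≡ 1, rhs ≡ 1 → on.
(15, 13): 13² ≡ 14, rhs ≡ 24 → off.
(2, 14): 14² ≡ 10, rhs ≡ 25 → off.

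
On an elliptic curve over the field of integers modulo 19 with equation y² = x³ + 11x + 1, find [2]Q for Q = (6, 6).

tangent at (6, 6): λ = (3·6² + 11)/(2·6) ≡ 5/12. 12⁻¹ ≡ 8 (mod 19), so λ ≡ 5·8 ≡ 2.
  x = λ² - 6 - 6 = 4 - 12 ≡ 11; y = λ·(6 - 11) - 6 ≡ 3. → (11, 3)

(11, 3)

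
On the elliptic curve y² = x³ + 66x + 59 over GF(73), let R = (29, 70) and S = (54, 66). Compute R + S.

(26, 58)

(29, 70) + (54, 66). λ = (66 - 70)/(54 - 29) ≡ 69/25 mod 73. 25⁻¹ ≡ 38 (mod 73) since 25·38 = 950 ≡ 1, so λ ≡ 67.
  x = λ² - 29 - 54 = 4489 - 83 ≡ 26; y = λ·(29 - 26) - 70 ≡ 58. → (26, 58)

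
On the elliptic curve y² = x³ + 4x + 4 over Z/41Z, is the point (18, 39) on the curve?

y² = 39² ≡ 4; x³ + 4x + 4 = 5908 ≡ 4 (mod 41). 4 = 4.

yes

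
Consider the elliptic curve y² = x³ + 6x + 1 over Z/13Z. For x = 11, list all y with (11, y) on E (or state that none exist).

none

x³ + 6x + 1 = 1398 ≡ 7 (mod 13).
7 is a non-residue mod 13; no y exists.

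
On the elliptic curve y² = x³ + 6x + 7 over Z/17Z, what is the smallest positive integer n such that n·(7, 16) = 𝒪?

5

2P: tangent at (7, 16): λ = (3·7² + 6)/(2·16) ≡ 0/15. 15⁻¹ ≡ 8 (mod 17) since 15·8 = 120 ≡ 1, so λ ≡ 0·8 ≡ 0.
  x = λ² - 7 - 7 = 0 - 14 ≡ 3; y = λ·(7 - 3) - 16 ≡ 1. → (3, 1)
3P: (3, 1) + (7, 16). λ = (16 - 1)/(7 - 3) ≡ 15/4 mod 17. 4⁻¹ ≡ 13 (mod 17), so λ ≡ 8.
  x = λ² - 3 - 7 = 64 - 10 ≡ 3; y = λ·(3 - 3) - 1 ≡ 16. → (3, 16)
4P: (3, 16) + (7, 16). λ = (16 - 16)/(7 - 3) ≡ 0/4 mod 17. 4⁻¹ ≡ 13 (mod 17), so λ ≡ 0.
  x = λ² - 3 - 7 = 0 - 10 ≡ 7; y = λ·(3 - 7) - 16 ≡ 1. → (7, 1)
5P: (7, 1) + (7, 16): same x and y₁ ≡ -y₂, so the sum is 𝒪.
5P = 𝒪, so the order is 5.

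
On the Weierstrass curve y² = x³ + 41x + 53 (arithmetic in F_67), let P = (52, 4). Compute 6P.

Repeated addition: build up to 6P.
2P: tangent at (52, 4): λ = (3·52² + 41)/(2·4) ≡ 46/8. 8⁻¹ ≡ 42 (mod 67) since 8·42 = 336 ≡ 1, so λ ≡ 46·42 ≡ 56.
  x = λ² - 52 - 52 = 3136 - 104 ≡ 17; y = λ·(52 - 17) - 4 ≡ 13. → (17, 13)
3P: (17, 13) + (52, 4). λ = (4 - 13)/(52 - 17) ≡ 58/35 mod 67. 35⁻¹ ≡ 23 (mod 67), so λ ≡ 61.
  x = λ² - 17 - 52 = 3721 - 69 ≡ 34; y = λ·(17 - 34) - 13 ≡ 22. → (34, 22)
4P: (34, 22) + (52, 4). λ = (4 - 22)/(52 - 34) ≡ 49/18 mod 67. 18⁻¹ ≡ 41 (mod 67) since 18·41 = 738 ≡ 1, so λ ≡ 66.
  x = λ² - 34 - 52 = 4356 - 86 ≡ 49; y = λ·(34 - 49) - 22 ≡ 60. → (49, 60)
5P: (49, 60) + (52, 4). λ = (4 - 60)/(52 - 49) ≡ 11/3 mod 67. 3⁻¹ ≡ 45 (mod 67), so λ ≡ 26.
  x = λ² - 49 - 52 = 676 - 101 ≡ 39; y = λ·(49 - 39) - 60 ≡ 66. → (39, 66)
6P: (39, 66) + (52, 4). λ = (4 - 66)/(52 - 39) ≡ 5/13 mod 67. 13⁻¹ ≡ 31 (mod 67), so λ ≡ 21.
  x = λ² - 39 - 52 = 441 - 91 ≡ 15; y = λ·(39 - 15) - 66 ≡ 36. → (15, 36)

(15, 36)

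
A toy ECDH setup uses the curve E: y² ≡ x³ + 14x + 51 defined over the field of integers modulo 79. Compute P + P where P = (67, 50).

tangent at (67, 50): λ = (3·67² + 14)/(2·50) ≡ 51/21. 21⁻¹ ≡ 64 (mod 79) since 21·64 = 1344 ≡ 1, so λ ≡ 51·64 ≡ 25.
  x = λ² - 67 - 67 = 625 - 134 ≡ 17; y = λ·(67 - 17) - 50 ≡ 15. → (17, 15)

(17, 15)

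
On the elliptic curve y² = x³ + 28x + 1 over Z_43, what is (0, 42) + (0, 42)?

(24, 36)

tangent at (0, 42): λ = (3·0² + 28)/(2·42) ≡ 28/41. 41⁻¹ ≡ 21 (mod 43), so λ ≡ 28·21 ≡ 29.
  x = λ² - 0 - 0 = 841 - 0 ≡ 24; y = λ·(0 - 24) - 42 ≡ 36. → (24, 36)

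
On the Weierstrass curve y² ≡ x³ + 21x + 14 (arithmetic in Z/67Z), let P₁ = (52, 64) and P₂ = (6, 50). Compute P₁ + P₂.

(52, 64) + (6, 50). λ = (50 - 64)/(6 - 52) ≡ 53/21 mod 67. 21⁻¹ ≡ 16 (mod 67) since 21·16 = 336 ≡ 1, so λ ≡ 44.
  x = λ² - 52 - 6 = 1936 - 58 ≡ 2; y = λ·(52 - 2) - 64 ≡ 59. → (2, 59)

(2, 59)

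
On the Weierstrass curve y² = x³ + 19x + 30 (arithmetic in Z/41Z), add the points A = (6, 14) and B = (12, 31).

(39, 36)

(6, 14) + (12, 31). λ = (31 - 14)/(12 - 6) ≡ 17/6 mod 41. 6⁻¹ ≡ 7 (mod 41) since 6·7 = 42 ≡ 1, so λ ≡ 37.
  x = λ² - 6 - 12 = 1369 - 18 ≡ 39; y = λ·(6 - 39) - 14 ≡ 36. → (39, 36)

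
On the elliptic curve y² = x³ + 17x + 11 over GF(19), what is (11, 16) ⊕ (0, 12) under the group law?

(11, 16) + (0, 12). λ = (12 - 16)/(0 - 11) ≡ 15/8 mod 19. 8⁻¹ ≡ 12 (mod 19), so λ ≡ 9.
  x = λ² - 11 - 0 = 81 - 11 ≡ 13; y = λ·(11 - 13) - 16 ≡ 4. → (13, 4)

(13, 4)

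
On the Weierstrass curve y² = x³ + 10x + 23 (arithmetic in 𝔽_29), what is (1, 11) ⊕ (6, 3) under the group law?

(6, 26)

(1, 11) + (6, 3). λ = (3 - 11)/(6 - 1) ≡ 21/5 mod 29. 5⁻¹ ≡ 6 (mod 29) since 5·6 = 30 ≡ 1, so λ ≡ 10.
  x = λ² - 1 - 6 = 100 - 7 ≡ 6; y = λ·(1 - 6) - 11 ≡ 26. → (6, 26)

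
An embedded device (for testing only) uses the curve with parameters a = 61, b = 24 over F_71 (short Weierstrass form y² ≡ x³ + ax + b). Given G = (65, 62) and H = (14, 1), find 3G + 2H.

(17, 9)

First 3G:
Repeated addition: build up to 3G.
2G: tangent at (65, 62): λ = (3·65² + 61)/(2·62) ≡ 27/53. 53⁻¹ ≡ 67 (mod 71), so λ ≡ 27·67 ≡ 34.
  x = λ² - 65 - 65 = 1156 - 130 ≡ 32; y = λ·(65 - 32) - 62 ≡ 66. → (32, 66)
3G: (32, 66) + (65, 62). λ = (62 - 66)/(65 - 32) ≡ 67/33 mod 71. 33⁻¹ ≡ 28 (mod 71) since 33·28 = 924 ≡ 1, so λ ≡ 30.
  x = λ² - 32 - 65 = 900 - 97 ≡ 22; y = λ·(32 - 22) - 66 ≡ 21. → (22, 21)
3G = (22, 21).
Next 2H:
Repeated addition: build up to 2H.
2H: tangent at (14, 1): λ = (3·14² + 61)/(2·1) ≡ 10/2. 2⁻¹ ≡ 36 (mod 71) since 2·36 = 72 ≡ 1, so λ ≡ 10·36 ≡ 5.
  x = λ² - 14 - 14 = 25 - 28 ≡ 68; y = λ·(14 - 68) - 1 ≡ 13. → (68, 13)
2H = (68, 13).
Finally 3G + 2H:
(22, 21) + (68, 13). λ = (13 - 21)/(68 - 22) ≡ 63/46 mod 71. 46⁻¹ ≡ 17 (mod 71) since 46·17 = 782 ≡ 1, so λ ≡ 6.
  x = λ² - 22 - 68 = 36 - 90 ≡ 17; y = λ·(22 - 17) - 21 ≡ 9. → (17, 9)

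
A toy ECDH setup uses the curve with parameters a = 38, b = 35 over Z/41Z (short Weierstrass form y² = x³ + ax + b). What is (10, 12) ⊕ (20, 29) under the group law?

(2, 18)

(10, 12) + (20, 29). λ = (29 - 12)/(20 - 10) ≡ 17/10 mod 41. 10⁻¹ ≡ 37 (mod 41), so λ ≡ 14.
  x = λ² - 10 - 20 = 196 - 30 ≡ 2; y = λ·(10 - 2) - 12 ≡ 18. → (2, 18)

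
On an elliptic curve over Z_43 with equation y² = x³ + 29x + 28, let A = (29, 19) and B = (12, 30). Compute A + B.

(17, 39)

(29, 19) + (12, 30). λ = (30 - 19)/(12 - 29) ≡ 11/26 mod 43. 26⁻¹ ≡ 5 (mod 43), so λ ≡ 12.
  x = λ² - 29 - 12 = 144 - 41 ≡ 17; y = λ·(29 - 17) - 19 ≡ 39. → (17, 39)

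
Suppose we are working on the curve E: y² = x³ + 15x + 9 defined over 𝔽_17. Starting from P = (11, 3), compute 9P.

Repeated addition: build up to 9P.
2P: tangent at (11, 3): λ = (3·11² + 15)/(2·3) ≡ 4/6. 6⁻¹ ≡ 3 (mod 17), so λ ≡ 4·3 ≡ 12.
  x = λ² - 11 - 11 = 144 - 22 ≡ 3; y = λ·(11 - 3) - 3 ≡ 8. → (3, 8)
3P: (3, 8) + (11, 3). λ = (3 - 8)/(11 - 3) ≡ 12/8 mod 17. 8⁻¹ ≡ 15 (mod 17), so λ ≡ 10.
  x = λ² - 3 - 11 = 100 - 14 ≡ 1; y = λ·(3 - 1) - 8 ≡ 12. → (1, 12)
4P: (1, 12) + (11, 3). λ = (3 - 12)/(11 - 1) ≡ 8/10 mod 17. 10⁻¹ ≡ 12 (mod 17), so λ ≡ 11.
  x = λ² - 1 - 11 = 121 - 12 ≡ 7; y = λ·(1 - 7) - 12 ≡ 7. → (7, 7)
5P: (7, 7) + (11, 3). λ = (3 - 7)/(11 - 7) ≡ 13/4 mod 17. 4⁻¹ ≡ 13 (mod 17), so λ ≡ 16.
  x = λ² - 7 - 11 = 256 - 18 ≡ 0; y = λ·(7 - 0) - 7 ≡ 3. → (0, 3)
6P: (0, 3) + (11, 3). λ = (3 - 3)/(11 - 0) ≡ 0/11 mod 17. 11⁻¹ ≡ 14 (mod 17), so λ ≡ 0.
  x = λ² - 0 - 11 = 0 - 11 ≡ 6; y = λ·(0 - 6) - 3 ≡ 14. → (6, 14)
7P: (6, 14) + (11, 3). λ = (3 - 14)/(11 - 6) ≡ 6/5 mod 17. 5⁻¹ ≡ 7 (mod 17), so λ ≡ 8.
  x = λ² - 6 - 11 = 64 - 17 ≡ 13; y = λ·(6 - 13) - 14 ≡ 15. → (13, 15)
8P: (13, 15) + (11, 3). λ = (3 - 15)/(11 - 13) ≡ 5/15 mod 17. 15⁻¹ ≡ 8 (mod 17), so λ ≡ 6.
  x = λ² - 13 - 11 = 36 - 24 ≡ 12; y = λ·(13 - 12) - 15 ≡ 8. → (12, 8)
9P: (12, 8) + (11, 3). λ = (3 - 8)/(11 - 12) ≡ 12/16 mod 17. 16⁻¹ ≡ 16 (mod 17) since 16·16 = 256 ≡ 1, so λ ≡ 5.
  x = λ² - 12 - 11 = 25 - 23 ≡ 2; y = λ·(12 - 2) - 8 ≡ 8. → (2, 8)

(2, 8)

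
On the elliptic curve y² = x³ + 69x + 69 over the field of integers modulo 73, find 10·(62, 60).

(59, 3)

Write Q = (62, 60).
Double-and-add on 10 = (1010)₂. Start with Q = (62, 60) for the leading 1-bit.
double: tangent at (62, 60): λ = (3·62² + 69)/(2·60) ≡ 67/47. 47⁻¹ ≡ 14 (mod 73) since 47·14 = 658 ≡ 1, so λ ≡ 67·14 ≡ 62.
  x = λ² - 62 - 62 = 3844 - 124 ≡ 70; y = λ·(62 - 70) - 60 ≡ 28. → (70, 28)
double: tangent at (70, 28): λ = (3·70² + 69)/(2·28) ≡ 23/56. 56⁻¹ ≡ 30 (mod 73) since 56·30 = 1680 ≡ 1, so λ ≡ 23·30 ≡ 33.
  x = λ² - 70 - 70 = 1089 - 140 ≡ 0; y = λ·(70 - 0) - 28 ≡ 19. → (0, 19)
add Q: (0, 19) + (62, 60). λ = (60 - 19)/(62 - 0) ≡ 41/62 mod 73. 62⁻¹ ≡ 53 (mod 73), so λ ≡ 56.
  x = λ² - 0 - 62 = 3136 - 62 ≡ 8; y = λ·(0 - 8) - 19 ≡ 44. → (8, 44)
double: tangent at (8, 44): λ = (3·8² + 69)/(2·44) ≡ 42/15. 15⁻¹ ≡ 39 (mod 73), so λ ≡ 42·39 ≡ 32.
  x = λ² - 8 - 8 = 1024 - 16 ≡ 59; y = λ·(8 - 59) - 44 ≡ 3. → (59, 3)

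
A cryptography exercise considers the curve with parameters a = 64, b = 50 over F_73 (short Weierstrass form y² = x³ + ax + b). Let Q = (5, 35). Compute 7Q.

Double-and-add on 7 = (111)₂. Start with Q = (5, 35) for the leading 1-bit.
double: tangent at (5, 35): λ = (3·5² + 64)/(2·35) ≡ 66/70. 70⁻¹ ≡ 24 (mod 73), so λ ≡ 66·24 ≡ 51.
  x = λ² - 5 - 5 = 2601 - 10 ≡ 36; y = λ·(5 - 36) - 35 ≡ 63. → (36, 63)
add Q: (36, 63) + (5, 35). λ = (35 - 63)/(5 - 36) ≡ 45/42 mod 73. 42⁻¹ ≡ 40 (mod 73) since 42·40 = 1680 ≡ 1, so λ ≡ 48.
  x = λ² - 36 - 5 = 2304 - 41 ≡ 0; y = λ·(36 - 0) - 63 ≡ 59. → (0, 59)
double: tangent at (0, 59): λ = (3·0² + 64)/(2·59) ≡ 64/45. 45⁻¹ ≡ 13 (mod 73) since 45·13 = 585 ≡ 1, so λ ≡ 64·13 ≡ 29.
  x = λ² - 0 - 0 = 841 - 0 ≡ 38; y = λ·(0 - 38) - 59 ≡ 7. → (38, 7)
add Q: (38, 7) + (5, 35). λ = (35 - 7)/(5 - 38) ≡ 28/40 mod 73. 40⁻¹ ≡ 42 (mod 73), so λ ≡ 8.
  x = λ² - 38 - 5 = 64 - 43 ≡ 21; y = λ·(38 - 21) - 7 ≡ 56. → (21, 56)

(21, 56)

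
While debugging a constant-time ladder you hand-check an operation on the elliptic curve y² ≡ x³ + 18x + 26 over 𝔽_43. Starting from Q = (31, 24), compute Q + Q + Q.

Repeated addition: build up to 3Q.
2Q: tangent at (31, 24): λ = (3·31² + 18)/(2·24) ≡ 20/5. 5⁻¹ ≡ 26 (mod 43), so λ ≡ 20·26 ≡ 4.
  x = λ² - 31 - 31 = 16 - 62 ≡ 40; y = λ·(31 - 40) - 24 ≡ 26. → (40, 26)
3Q: (40, 26) + (31, 24). λ = (24 - 26)/(31 - 40) ≡ 41/34 mod 43. 34⁻¹ ≡ 19 (mod 43) since 34·19 = 646 ≡ 1, so λ ≡ 5.
  x = λ² - 40 - 31 = 25 - 71 ≡ 40; y = λ·(40 - 40) - 26 ≡ 17. → (40, 17)

(40, 17)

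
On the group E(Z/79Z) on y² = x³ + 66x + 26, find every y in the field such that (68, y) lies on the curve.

24, 55

x³ + 66x + 26 = 318946 ≡ 23 (mod 79).
Square roots of 23 mod 79: 24 and 55 (since 24² = 576 ≡ 23).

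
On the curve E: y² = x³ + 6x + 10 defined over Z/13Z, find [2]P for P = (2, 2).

tangent at (2, 2): λ = (3·2² + 6)/(2·2) ≡ 5/4. 4⁻¹ ≡ 10 (mod 13) since 4·10 = 40 ≡ 1, so λ ≡ 5·10 ≡ 11.
  x = λ² - 2 - 2 = 121 - 4 ≡ 0; y = λ·(2 - 0) - 2 ≡ 7. → (0, 7)

(0, 7)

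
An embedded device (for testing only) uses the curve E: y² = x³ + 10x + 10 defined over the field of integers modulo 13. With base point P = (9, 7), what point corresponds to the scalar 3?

(2, 8)

Repeated addition: build up to 3P.
2P: tangent at (9, 7): λ = (3·9² + 10)/(2·7) ≡ 6/1. 1⁻¹ ≡ 1 (mod 13), so λ ≡ 6·1 ≡ 6.
  x = λ² - 9 - 9 = 36 - 18 ≡ 5; y = λ·(9 - 5) - 7 ≡ 4. → (5, 4)
3P: (5, 4) + (9, 7). λ = (7 - 4)/(9 - 5) ≡ 3/4 mod 13. 4⁻¹ ≡ 10 (mod 13) since 4·10 = 40 ≡ 1, so λ ≡ 4.
  x = λ² - 5 - 9 = 16 - 14 ≡ 2; y = λ·(5 - 2) - 4 ≡ 8. → (2, 8)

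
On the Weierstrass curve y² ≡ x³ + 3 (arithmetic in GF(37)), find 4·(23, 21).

(6, 16)

Write Q = (23, 21).
Double-and-add on 4 = (100)₂. Start with Q = (23, 21) for the leading 1-bit.
double: tangent at (23, 21): λ = (3·23² + 0)/(2·21) ≡ 33/5. 5⁻¹ ≡ 15 (mod 37), so λ ≡ 33·15 ≡ 14.
  x = λ² - 23 - 23 = 196 - 46 ≡ 2; y = λ·(23 - 2) - 21 ≡ 14. → (2, 14)
double: tangent at (2, 14): λ = (3·2² + 0)/(2·14) ≡ 12/28. 28⁻¹ ≡ 4 (mod 37), so λ ≡ 12·4 ≡ 11.
  x = λ² - 2 - 2 = 121 - 4 ≡ 6; y = λ·(2 - 6) - 14 ≡ 16. → (6, 16)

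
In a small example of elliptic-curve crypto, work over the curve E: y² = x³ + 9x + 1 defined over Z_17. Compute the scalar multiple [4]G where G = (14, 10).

(14, 10)

Repeated addition: build up to 4G.
2G: tangent at (14, 10): λ = (3·14² + 9)/(2·10) ≡ 2/3. 3⁻¹ ≡ 6 (mod 17), so λ ≡ 2·6 ≡ 12.
  x = λ² - 14 - 14 = 144 - 28 ≡ 14; y = λ·(14 - 14) - 10 ≡ 7. → (14, 7)
3G: (14, 7) + (14, 10): same x and y₁ ≡ -y₂, so the sum is ∞.
4G: ∞ + (14, 10) = (14, 10) (identity).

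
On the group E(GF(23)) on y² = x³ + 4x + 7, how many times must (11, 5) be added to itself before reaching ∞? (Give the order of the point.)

2P: tangent at (11, 5): λ = (3·11² + 4)/(2·5) ≡ 22/10. 10⁻¹ ≡ 7 (mod 23) since 10·7 = 70 ≡ 1, so λ ≡ 22·7 ≡ 16.
  x = λ² - 11 - 11 = 256 - 22 ≡ 4; y = λ·(11 - 4) - 5 ≡ 15. → (4, 15)
3P: (4, 15) + (11, 5). λ = (5 - 15)/(11 - 4) ≡ 13/7 mod 23. 7⁻¹ ≡ 10 (mod 23) since 7·10 = 70 ≡ 1, so λ ≡ 15.
  x = λ² - 4 - 11 = 225 - 15 ≡ 3; y = λ·(4 - 3) - 15 ≡ 0. → (3, 0)
4P: (3, 0) + (11, 5). λ = (5 - 0)/(11 - 3) ≡ 5/8 mod 23. 8⁻¹ ≡ 3 (mod 23) since 8·3 = 24 ≡ 1, so λ ≡ 15.
  x = λ² - 3 - 11 = 225 - 14 ≡ 4; y = λ·(3 - 4) - 0 ≡ 8. → (4, 8)
5P: (4, 8) + (11, 5). λ = (5 - 8)/(11 - 4) ≡ 20/7 mod 23. 7⁻¹ ≡ 10 (mod 23), so λ ≡ 16.
  x = λ² - 4 - 11 = 256 - 15 ≡ 11; y = λ·(4 - 11) - 8 ≡ 18. → (11, 18)
6P: (11, 18) + (11, 5): same x and y₁ ≡ -y₂, so the sum is ∞.
6P = ∞, so the order is 6.

6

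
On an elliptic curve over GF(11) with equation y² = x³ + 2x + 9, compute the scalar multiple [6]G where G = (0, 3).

Repeated addition: build up to 6G.
2G: tangent at (0, 3): λ = (3·0² + 2)/(2·3) ≡ 2/6. 6⁻¹ ≡ 2 (mod 11), so λ ≡ 2·2 ≡ 4.
  x = λ² - 0 - 0 = 16 - 0 ≡ 5; y = λ·(0 - 5) - 3 ≡ 10. → (5, 10)
3G: (5, 10) + (0, 3). λ = (3 - 10)/(0 - 5) ≡ 4/6 mod 11. 6⁻¹ ≡ 2 (mod 11) since 6·2 = 12 ≡ 1, so λ ≡ 8.
  x = λ² - 5 - 0 = 64 - 5 ≡ 4; y = λ·(5 - 4) - 10 ≡ 9. → (4, 9)
4G: (4, 9) + (0, 3). λ = (3 - 9)/(0 - 4) ≡ 5/7 mod 11. 7⁻¹ ≡ 8 (mod 11), so λ ≡ 7.
  x = λ² - 4 - 0 = 49 - 4 ≡ 1; y = λ·(4 - 1) - 9 ≡ 1. → (1, 1)
5G: (1, 1) + (0, 3). λ = (3 - 1)/(0 - 1) ≡ 2/10 mod 11. 10⁻¹ ≡ 10 (mod 11), so λ ≡ 9.
  x = λ² - 1 - 0 = 81 - 1 ≡ 3; y = λ·(1 - 3) - 1 ≡ 3. → (3, 3)
6G: (3, 3) + (0, 3). λ = (3 - 3)/(0 - 3) ≡ 0/8 mod 11. 8⁻¹ ≡ 7 (mod 11), so λ ≡ 0.
  x = λ² - 3 - 0 = 0 - 3 ≡ 8; y = λ·(3 - 8) - 3 ≡ 8. → (8, 8)

(8, 8)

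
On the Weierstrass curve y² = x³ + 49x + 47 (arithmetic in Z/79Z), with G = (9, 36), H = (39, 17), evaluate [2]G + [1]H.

First 2G:
Repeated addition: build up to 2G.
2G: tangent at (9, 36): λ = (3·9² + 49)/(2·36) ≡ 55/72. 72⁻¹ ≡ 45 (mod 79) since 72·45 = 3240 ≡ 1, so λ ≡ 55·45 ≡ 26.
  x = λ² - 9 - 9 = 676 - 18 ≡ 26; y = λ·(9 - 26) - 36 ≡ 75. → (26, 75)
2G = (26, 75).
Finally 2G + H:
(26, 75) + (39, 17). λ = (17 - 75)/(39 - 26) ≡ 21/13 mod 79. 13⁻¹ ≡ 73 (mod 79), so λ ≡ 32.
  x = λ² - 26 - 39 = 1024 - 65 ≡ 11; y = λ·(26 - 11) - 75 ≡ 10. → (11, 10)

(11, 10)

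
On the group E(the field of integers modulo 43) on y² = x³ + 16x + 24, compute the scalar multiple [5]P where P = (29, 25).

(10, 25)

Double-and-add on 5 = (101)₂. Start with P = (29, 25) for the leading 1-bit.
double: tangent at (29, 25): λ = (3·29² + 16)/(2·25) ≡ 2/7. 7⁻¹ ≡ 37 (mod 43) since 7·37 = 259 ≡ 1, so λ ≡ 2·37 ≡ 31.
  x = λ² - 29 - 29 = 961 - 58 ≡ 0; y = λ·(29 - 0) - 25 ≡ 14. → (0, 14)
double: tangent at (0, 14): λ = (3·0² + 16)/(2·14) ≡ 16/28. 28⁻¹ ≡ 20 (mod 43), so λ ≡ 16·20 ≡ 19.
  x = λ² - 0 - 0 = 361 - 0 ≡ 17; y = λ·(0 - 17) - 14 ≡ 7. → (17, 7)
add P: (17, 7) + (29, 25). λ = (25 - 7)/(29 - 17) ≡ 18/12 mod 43. 12⁻¹ ≡ 18 (mod 43), so λ ≡ 23.
  x = λ² - 17 - 29 = 529 - 46 ≡ 10; y = λ·(17 - 10) - 7 ≡ 25. → (10, 25)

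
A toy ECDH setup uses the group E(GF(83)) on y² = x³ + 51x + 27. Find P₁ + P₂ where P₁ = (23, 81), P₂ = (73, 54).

(35, 45)

(23, 81) + (73, 54). λ = (54 - 81)/(73 - 23) ≡ 56/50 mod 83. 50⁻¹ ≡ 5 (mod 83), so λ ≡ 31.
  x = λ² - 23 - 73 = 961 - 96 ≡ 35; y = λ·(23 - 35) - 81 ≡ 45. → (35, 45)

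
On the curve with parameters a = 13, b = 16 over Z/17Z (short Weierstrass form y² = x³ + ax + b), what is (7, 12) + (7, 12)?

tangent at (7, 12): λ = (3·7² + 13)/(2·12) ≡ 7/7. 7⁻¹ ≡ 5 (mod 17) since 7·5 = 35 ≡ 1, so λ ≡ 7·5 ≡ 1.
  x = λ² - 7 - 7 = 1 - 14 ≡ 4; y = λ·(7 - 4) - 12 ≡ 8. → (4, 8)

(4, 8)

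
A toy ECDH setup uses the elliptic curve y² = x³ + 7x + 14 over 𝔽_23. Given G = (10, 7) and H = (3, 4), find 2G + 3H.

First 2G:
Repeated addition: build up to 2G.
2G: tangent at (10, 7): λ = (3·10² + 7)/(2·7) ≡ 8/14. 14⁻¹ ≡ 5 (mod 23), so λ ≡ 8·5 ≡ 17.
  x = λ² - 10 - 10 = 289 - 20 ≡ 16; y = λ·(10 - 16) - 7 ≡ 6. → (16, 6)
2G = (16, 6).
Next 3H:
Repeated addition: build up to 3H.
2H: tangent at (3, 4): λ = (3·3² + 7)/(2·4) ≡ 11/8. 8⁻¹ ≡ 3 (mod 23), so λ ≡ 11·3 ≡ 10.
  x = λ² - 3 - 3 = 100 - 6 ≡ 2; y = λ·(3 - 2) - 4 ≡ 6. → (2, 6)
3H: (2, 6) + (3, 4). λ = (4 - 6)/(3 - 2) ≡ 21/1 mod 23. 1⁻¹ ≡ 1 (mod 23), so λ ≡ 21.
  x = λ² - 2 - 3 = 441 - 5 ≡ 22; y = λ·(2 - 22) - 6 ≡ 11. → (22, 11)
3H = (22, 11).
Finally 2G + 3H:
(16, 6) + (22, 11). λ = (11 - 6)/(22 - 16) ≡ 5/6 mod 23. 6⁻¹ ≡ 4 (mod 23) since 6·4 = 24 ≡ 1, so λ ≡ 20.
  x = λ² - 16 - 22 = 400 - 38 ≡ 17; y = λ·(16 - 17) - 6 ≡ 20. → (17, 20)

(17, 20)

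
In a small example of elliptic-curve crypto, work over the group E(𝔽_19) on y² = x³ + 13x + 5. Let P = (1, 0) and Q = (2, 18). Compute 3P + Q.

(17, 16)

First 3P:
Repeated addition: build up to 3P.
2P: (1, 0) + (1, 0): same x and y₁ ≡ -y₂, so the sum is 𝒪.
3P: 𝒪 + (1, 0) = (1, 0) (identity).
3P = (1, 0).
Finally 3P + Q:
(1, 0) + (2, 18). λ = (18 - 0)/(2 - 1) ≡ 18/1 mod 19. 1⁻¹ ≡ 1 (mod 19), so λ ≡ 18.
  x = λ² - 1 - 2 = 324 - 3 ≡ 17; y = λ·(1 - 17) - 0 ≡ 16. → (17, 16)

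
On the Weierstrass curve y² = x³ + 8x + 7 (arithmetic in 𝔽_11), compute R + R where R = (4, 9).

(1, 4)

tangent at (4, 9): λ = (3·4² + 8)/(2·9) ≡ 1/7. 7⁻¹ ≡ 8 (mod 11) since 7·8 = 56 ≡ 1, so λ ≡ 1·8 ≡ 8.
  x = λ² - 4 - 4 = 64 - 8 ≡ 1; y = λ·(4 - 1) - 9 ≡ 4. → (1, 4)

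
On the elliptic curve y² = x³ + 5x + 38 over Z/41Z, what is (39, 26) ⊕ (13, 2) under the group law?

(26, 27)

(39, 26) + (13, 2). λ = (2 - 26)/(13 - 39) ≡ 17/15 mod 41. 15⁻¹ ≡ 11 (mod 41), so λ ≡ 23.
  x = λ² - 39 - 13 = 529 - 52 ≡ 26; y = λ·(39 - 26) - 26 ≡ 27. → (26, 27)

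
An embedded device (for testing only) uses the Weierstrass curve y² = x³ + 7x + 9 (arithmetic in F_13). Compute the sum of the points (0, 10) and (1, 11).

(0, 10) + (1, 11). λ = (11 - 10)/(1 - 0) ≡ 1/1 mod 13. 1⁻¹ ≡ 1 (mod 13), so λ ≡ 1.
  x = λ² - 0 - 1 = 1 - 1 ≡ 0; y = λ·(0 - 0) - 10 ≡ 3. → (0, 3)

(0, 3)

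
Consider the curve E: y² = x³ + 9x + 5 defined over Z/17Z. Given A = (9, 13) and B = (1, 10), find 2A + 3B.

(14, 6)

First 2A:
Repeated addition: build up to 2A.
2A: tangent at (9, 13): λ = (3·9² + 9)/(2·13) ≡ 14/9. 9⁻¹ ≡ 2 (mod 17) since 9·2 = 18 ≡ 1, so λ ≡ 14·2 ≡ 11.
  x = λ² - 9 - 9 = 121 - 18 ≡ 1; y = λ·(9 - 1) - 13 ≡ 7. → (1, 7)
2A = (1, 7).
Next 3B:
Repeated addition: build up to 3B.
2B: tangent at (1, 10): λ = (3·1² + 9)/(2·10) ≡ 12/3. 3⁻¹ ≡ 6 (mod 17) since 3·6 = 18 ≡ 1, so λ ≡ 12·6 ≡ 4.
  x = λ² - 1 - 1 = 16 - 2 ≡ 14; y = λ·(1 - 14) - 10 ≡ 6. → (14, 6)
3B: (14, 6) + (1, 10). λ = (10 - 6)/(1 - 14) ≡ 4/4 mod 17. 4⁻¹ ≡ 13 (mod 17), so λ ≡ 1.
  x = λ² - 14 - 1 = 1 - 15 ≡ 3; y = λ·(14 - 3) - 6 ≡ 5. → (3, 5)
3B = (3, 5).
Finally 2A + 3B:
(1, 7) + (3, 5). λ = (5 - 7)/(3 - 1) ≡ 15/2 mod 17. 2⁻¹ ≡ 9 (mod 17), so λ ≡ 16.
  x = λ² - 1 - 3 = 256 - 4 ≡ 14; y = λ·(1 - 14) - 7 ≡ 6. → (14, 6)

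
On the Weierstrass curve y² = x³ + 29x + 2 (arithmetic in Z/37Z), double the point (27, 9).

tangent at (27, 9): λ = (3·27² + 29)/(2·9) ≡ 33/18. 18⁻¹ ≡ 35 (mod 37), so λ ≡ 33·35 ≡ 8.
  x = λ² - 27 - 27 = 64 - 54 ≡ 10; y = λ·(27 - 10) - 9 ≡ 16. → (10, 16)

(10, 16)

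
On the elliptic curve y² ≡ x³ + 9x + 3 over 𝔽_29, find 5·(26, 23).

(18, 20)

Write P = (26, 23).
Repeated addition: build up to 5P.
2P: tangent at (26, 23): λ = (3·26² + 9)/(2·23) ≡ 7/17. 17⁻¹ ≡ 12 (mod 29) since 17·12 = 204 ≡ 1, so λ ≡ 7·12 ≡ 26.
  x = λ² - 26 - 26 = 676 - 52 ≡ 15; y = λ·(26 - 15) - 23 ≡ 2. → (15, 2)
3P: (15, 2) + (26, 23). λ = (23 - 2)/(26 - 15) ≡ 21/11 mod 29. 11⁻¹ ≡ 8 (mod 29), so λ ≡ 23.
  x = λ² - 15 - 26 = 529 - 41 ≡ 24; y = λ·(15 - 24) - 2 ≡ 23. → (24, 23)
4P: (24, 23) + (26, 23). λ = (23 - 23)/(26 - 24) ≡ 0/2 mod 29. 2⁻¹ ≡ 15 (mod 29) since 2·15 = 30 ≡ 1, so λ ≡ 0.
  x = λ² - 24 - 26 = 0 - 50 ≡ 8; y = λ·(24 - 8) - 23 ≡ 6. → (8, 6)
5P: (8, 6) + (26, 23). λ = (23 - 6)/(26 - 8) ≡ 17/18 mod 29. 18⁻¹ ≡ 21 (mod 29), so λ ≡ 9.
  x = λ² - 8 - 26 = 81 - 34 ≡ 18; y = λ·(8 - 18) - 6 ≡ 20. → (18, 20)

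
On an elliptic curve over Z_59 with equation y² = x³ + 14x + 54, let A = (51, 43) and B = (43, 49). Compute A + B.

(51, 43) + (43, 49). λ = (49 - 43)/(43 - 51) ≡ 6/51 mod 59. 51⁻¹ ≡ 22 (mod 59), so λ ≡ 14.
  x = λ² - 51 - 43 = 196 - 94 ≡ 43; y = λ·(51 - 43) - 43 ≡ 10. → (43, 10)

(43, 10)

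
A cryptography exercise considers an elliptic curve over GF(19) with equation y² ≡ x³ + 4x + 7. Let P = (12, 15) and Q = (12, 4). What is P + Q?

O

The two points share x = 12 and their y-coordinates satisfy 15 + 4 ≡ 0 (mod 19), so they are inverses. Their sum is O.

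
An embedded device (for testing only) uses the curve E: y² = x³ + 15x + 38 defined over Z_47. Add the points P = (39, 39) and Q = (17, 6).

(39, 39) + (17, 6). λ = (6 - 39)/(17 - 39) ≡ 14/25 mod 47. 25⁻¹ ≡ 32 (mod 47), so λ ≡ 25.
  x = λ² - 39 - 17 = 625 - 56 ≡ 5; y = λ·(39 - 5) - 39 ≡ 12. → (5, 12)

(5, 12)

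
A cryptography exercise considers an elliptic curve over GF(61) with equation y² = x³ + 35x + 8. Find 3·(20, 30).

Write G = (20, 30).
Repeated addition: build up to 3G.
2G: tangent at (20, 30): λ = (3·20² + 35)/(2·30) ≡ 15/60. 60⁻¹ ≡ 60 (mod 61), so λ ≡ 15·60 ≡ 46.
  x = λ² - 20 - 20 = 2116 - 40 ≡ 2; y = λ·(20 - 2) - 30 ≡ 5. → (2, 5)
3G: (2, 5) + (20, 30). λ = (30 - 5)/(20 - 2) ≡ 25/18 mod 61. 18⁻¹ ≡ 17 (mod 61) since 18·17 = 306 ≡ 1, so λ ≡ 59.
  x = λ² - 2 - 20 = 3481 - 22 ≡ 43; y = λ·(2 - 43) - 5 ≡ 16. → (43, 16)

(43, 16)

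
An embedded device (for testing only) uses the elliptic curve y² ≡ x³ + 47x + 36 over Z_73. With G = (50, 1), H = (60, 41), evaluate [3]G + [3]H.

(21, 8)

First 3G:
Repeated addition: build up to 3G.
2G: tangent at (50, 1): λ = (3·50² + 47)/(2·1) ≡ 28/2. 2⁻¹ ≡ 37 (mod 73), so λ ≡ 28·37 ≡ 14.
  x = λ² - 50 - 50 = 196 - 100 ≡ 23; y = λ·(50 - 23) - 1 ≡ 12. → (23, 12)
3G: (23, 12) + (50, 1). λ = (1 - 12)/(50 - 23) ≡ 62/27 mod 73. 27⁻¹ ≡ 46 (mod 73) since 27·46 = 1242 ≡ 1, so λ ≡ 5.
  x = λ² - 23 - 50 = 25 - 73 ≡ 25; y = λ·(23 - 25) - 12 ≡ 51. → (25, 51)
3G = (25, 51).
Next 3H:
Repeated addition: build up to 3H.
2H: tangent at (60, 41): λ = (3·60² + 47)/(2·41) ≡ 43/9. 9⁻¹ ≡ 65 (mod 73) since 9·65 = 585 ≡ 1, so λ ≡ 43·65 ≡ 21.
  x = λ² - 60 - 60 = 441 - 120 ≡ 29; y = λ·(60 - 29) - 41 ≡ 26. → (29, 26)
3H: (29, 26) + (60, 41). λ = (41 - 26)/(60 - 29) ≡ 15/31 mod 73. 31⁻¹ ≡ 33 (mod 73) since 31·33 = 1023 ≡ 1, so λ ≡ 57.
  x = λ² - 29 - 60 = 3249 - 89 ≡ 21; y = λ·(29 - 21) - 26 ≡ 65. → (21, 65)
3H = (21, 65).
Finally 3G + 3H:
(25, 51) + (21, 65). λ = (65 - 51)/(21 - 25) ≡ 14/69 mod 73. 69⁻¹ ≡ 18 (mod 73), so λ ≡ 33.
  x = λ² - 25 - 21 = 1089 - 46 ≡ 21; y = λ·(25 - 21) - 51 ≡ 8. → (21, 8)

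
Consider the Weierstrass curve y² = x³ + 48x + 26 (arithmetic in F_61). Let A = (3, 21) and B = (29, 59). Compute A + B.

(25, 36)

(3, 21) + (29, 59). λ = (59 - 21)/(29 - 3) ≡ 38/26 mod 61. 26⁻¹ ≡ 54 (mod 61) since 26·54 = 1404 ≡ 1, so λ ≡ 39.
  x = λ² - 3 - 29 = 1521 - 32 ≡ 25; y = λ·(3 - 25) - 21 ≡ 36. → (25, 36)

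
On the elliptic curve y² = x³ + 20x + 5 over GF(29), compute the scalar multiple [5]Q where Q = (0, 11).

(4, 2)

Double-and-add on 5 = (101)₂. Start with Q = (0, 11) for the leading 1-bit.
double: tangent at (0, 11): λ = (3·0² + 20)/(2·11) ≡ 20/22. 22⁻¹ ≡ 4 (mod 29), so λ ≡ 20·4 ≡ 22.
  x = λ² - 0 - 0 = 484 - 0 ≡ 20; y = λ·(0 - 20) - 11 ≡ 13. → (20, 13)
double: tangent at (20, 13): λ = (3·20² + 20)/(2·13) ≡ 2/26. 26⁻¹ ≡ 19 (mod 29) since 26·19 = 494 ≡ 1, so λ ≡ 2·19 ≡ 9.
  x = λ² - 20 - 20 = 81 - 40 ≡ 12; y = λ·(20 - 12) - 13 ≡ 1. → (12, 1)
add Q: (12, 1) + (0, 11). λ = (11 - 1)/(0 - 12) ≡ 10/17 mod 29. 17⁻¹ ≡ 12 (mod 29) since 17·12 = 204 ≡ 1, so λ ≡ 4.
  x = λ² - 12 - 0 = 16 - 12 ≡ 4; y = λ·(12 - 4) - 1 ≡ 2. → (4, 2)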